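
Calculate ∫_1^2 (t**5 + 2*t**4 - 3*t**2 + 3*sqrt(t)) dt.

By the power rule, an antiderivative is F(t) = t**6/6 + 2*t**5/5 + 2*t**(3/2) - t**3.
Then F(2) - F(1) = (4*sqrt(2) + 232/15) - (47/30) = 4*sqrt(2) + 139/10.

4*sqrt(2) + 139/10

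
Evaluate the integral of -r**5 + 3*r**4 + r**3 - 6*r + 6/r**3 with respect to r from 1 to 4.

By the power rule, an antiderivative is F(r) = -r**6/6 + 3*r**5/5 + r**4/4 - 3*r**2 - 3/r**2.
Then F(4) - F(1) = (-12589/240) - (-319/60) = -3771/80.

-3771/80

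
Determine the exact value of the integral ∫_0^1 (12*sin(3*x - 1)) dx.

-4*cos(2) + 4*cos(1)

Let u = 3*x - 1, so du = 3 dx. When x = 0, u = -1; when x = 1, u = 2.
The integral becomes 4·∫ sin(u) du from -1 to 2, with antiderivative -4*cos(u).
Back in x: F(x) = -4*cos(3*x - 1).
Then F(1) - F(0) = (-4*cos(2)) - (-4*cos(1)) = -4*cos(2) + 4*cos(1).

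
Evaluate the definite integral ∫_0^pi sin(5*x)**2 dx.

pi/2

Use the identity sin^2(5*x) = (1 - cos(10*x))/2.
An antiderivative is F(x) = x/2 - sin(10*x)/20.
Then F(pi) - F(0) = (pi/2) - (0) = pi/2.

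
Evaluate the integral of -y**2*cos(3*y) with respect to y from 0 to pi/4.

sqrt(2)*(-9*pi**2 + 32 + 24*pi)/864

Integrate by parts twice (u = y^2, dv = -cos(3*y) dy).
An antiderivative is F(y) = -y**2*sin(3*y)/3 - 2*y*cos(3*y)/9 + 2*sin(3*y)/27.
Then F(pi/4) - F(0) = (sqrt(2)*(-9*pi**2 + 32 + 24*pi)/864) - (0) = sqrt(2)*(-9*pi**2 + 32 + 24*pi)/864.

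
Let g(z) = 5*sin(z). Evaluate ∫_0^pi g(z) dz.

10

An antiderivative is F(z) = -5*cos(z).
Then F(pi) - F(0) = (5) - (-5) = 10.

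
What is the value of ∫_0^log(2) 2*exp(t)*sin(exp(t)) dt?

-2*cos(2) + 2*cos(1)

Let u = exp(t), so du = exp(t) dt. When t = 0, u = 1; when t = log(2), u = 2.
The integral becomes 2·∫ sin(u) du from 1 to 2, with antiderivative -2*cos(u).
Back in t: F(t) = -2*cos(exp(t)).
Then F(log(2)) - F(0) = (-2*cos(2)) - (-2*cos(1)) = -2*cos(2) + 2*cos(1).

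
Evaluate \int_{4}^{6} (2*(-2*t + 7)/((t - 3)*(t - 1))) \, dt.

Factor the denominator: t**2 - 4*t + 3 = (t - 1)(t - 3).
Partial fractions: 2*(-2*t + 7)/((t - 3)*(t - 1)) = -5/(t - 1) + 1/(t - 3).
An antiderivative is F(t) = log(t - 3) - 5*log(t - 1).
Then F(6) - F(4) = (-5*log(5) + log(3)) - (-5*log(3)) = -5*log(5) + 6*log(3).

-5*log(5) + 6*log(3)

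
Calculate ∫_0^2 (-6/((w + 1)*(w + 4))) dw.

Factor the denominator: w**2 + 5*w + 4 = (w + 4)(w + 1).
Partial fractions: -6/((w + 1)*(w + 4)) = 2/(w + 4) - 2/(w + 1).
An antiderivative is F(w) = -2*log(w + 1) + 2*log(w + 4).
Then F(2) - F(0) = (log(4)) - (log(16)) = -log(4).

-log(4)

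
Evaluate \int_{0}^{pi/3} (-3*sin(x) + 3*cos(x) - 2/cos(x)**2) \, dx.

-3/2 - sqrt(3)/2

An antiderivative is F(x) = 3*sin(x) + 3*cos(x) - 2*tan(x).
Then F(pi/3) - F(0) = (3/2 - sqrt(3)/2) - (3) = -3/2 - sqrt(3)/2.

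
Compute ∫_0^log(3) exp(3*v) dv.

Let u = exp(v), so du = exp(v) dv. When v = 0, u = 1; when v = log(3), u = 3.
The integral becomes ∫ u**2 du from 1 to 3, with antiderivative u**3/3.
Back in v: F(v) = exp(3*v)/3.
Then F(log(3)) - F(0) = (9) - (1/3) = 26/3.

26/3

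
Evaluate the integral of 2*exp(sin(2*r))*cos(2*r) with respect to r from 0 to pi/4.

-1 + E

Let u = sin(2*r), so du = 2*cos(2*r) dr. When r = 0, u = 0; when r = pi/4, u = 1.
The integral becomes ∫ exp(u) du from 0 to 1, with antiderivative exp(u).
Back in r: F(r) = exp(sin(2*r)).
Then F(pi/4) - F(0) = (E) - (1) = -1 + E.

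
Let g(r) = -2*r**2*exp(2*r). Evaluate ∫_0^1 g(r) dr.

1/2 - exp(2)/2

Integrate by parts twice (u = r^2, dv = -2*exp(2*r) dr).
An antiderivative is F(r) = (-2*r**2 + 2*r - 1)*exp(2*r)/2.
Then F(1) - F(0) = (-exp(2)/2) - (-1/2) = 1/2 - exp(2)/2.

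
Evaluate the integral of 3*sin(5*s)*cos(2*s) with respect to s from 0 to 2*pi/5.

Use the identity sin(5*s)cos(2*s) = [sin(7*s) + sin(3*s)]/2.
An antiderivative is F(s) = -cos(3*s)/2 - 3*cos(7*s)/14.
Then F(2*pi/5) - F(0) = (5/28 + 5*sqrt(5)/28) - (-5/7) = 5*sqrt(5)/28 + 25/28.

5*sqrt(5)/28 + 25/28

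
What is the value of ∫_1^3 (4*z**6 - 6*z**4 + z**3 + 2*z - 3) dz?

34326/35

By the power rule, an antiderivative is F(z) = 4*z**7/7 - 6*z**5/5 + z**4/4 + z**2 - 3*z.
Then F(3) - F(1) = (136971/140) - (-333/140) = 34326/35.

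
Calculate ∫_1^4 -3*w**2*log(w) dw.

21 - 128*log(2)

Integrate by parts once (u = ln w, dv = -3*w**2 dw).
An antiderivative is F(w) = -w**3*(3*log(w) - 1)/3.
Then F(4) - F(1) = (64/3 - 128*log(2)) - (1/3) = 21 - 128*log(2).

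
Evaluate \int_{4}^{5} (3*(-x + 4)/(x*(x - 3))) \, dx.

-4*log(5) + 9*log(2)

Factor the denominator: x**2 - 3*x = x(x - 3).
Partial fractions: 3*(-x + 4)/(x*(x - 3)) = -4/x + 1/(x - 3).
An antiderivative is F(x) = -4*log(x) + log(x - 3).
Then F(5) - F(4) = (-4*log(5) + log(2)) - (-8*log(2)) = -4*log(5) + 9*log(2).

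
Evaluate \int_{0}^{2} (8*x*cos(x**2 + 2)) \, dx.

-4*sin(2) + 4*sin(6)

Let u = x**2 + 2, so du = 2*x dx. When x = 0, u = 2; when x = 2, u = 6.
The integral becomes 4·∫ cos(u) du from 2 to 6, with antiderivative 4*sin(u).
Back in x: F(x) = 4*sin(x**2 + 2).
Then F(2) - F(0) = (4*sin(6)) - (4*sin(2)) = -4*sin(2) + 4*sin(6).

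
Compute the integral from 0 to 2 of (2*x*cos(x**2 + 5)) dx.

Let u = x**2 + 5, so du = 2*x dx. When x = 0, u = 5; when x = 2, u = 9.
The integral becomes ∫ cos(u) du from 5 to 9, with antiderivative sin(u).
Back in x: F(x) = sin(x**2 + 5).
Then F(2) - F(0) = (sin(9)) - (sin(5)) = sin(9) - sin(5).

sin(9) - sin(5)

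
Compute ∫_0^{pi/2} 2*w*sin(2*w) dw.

pi/2

Integrate by parts once (u = w, dv = 2*sin(2*w) dw).
An antiderivative is F(w) = -w*cos(2*w) + sin(2*w)/2.
Then F(pi/2) - F(0) = (pi/2) - (0) = pi/2.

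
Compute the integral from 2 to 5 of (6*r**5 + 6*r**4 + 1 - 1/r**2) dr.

192753/10

By the power rule, an antiderivative is F(r) = r**6 + 6*r**5/5 + r + 1/r.
Then F(5) - F(2) = (96901/5) - (1049/10) = 192753/10.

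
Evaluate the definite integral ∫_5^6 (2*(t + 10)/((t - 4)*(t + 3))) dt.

-4*log(3) + 10*log(2)

Factor the denominator: t**2 - t - 12 = (t + 3)(t - 4).
Partial fractions: 2*(t + 10)/((t - 4)*(t + 3)) = -2/(t + 3) + 4/(t - 4).
An antiderivative is F(t) = 4*log(t - 4) - 2*log(t + 3).
Then F(6) - F(5) = (log(16/81)) - (-log(64)) = -4*log(3) + 10*log(2).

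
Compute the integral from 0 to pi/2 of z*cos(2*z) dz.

-1/2

Integrate by parts once (u = z, dv = cos(2*z) dz).
An antiderivative is F(z) = z*sin(2*z)/2 + cos(2*z)/4.
Then F(pi/2) - F(0) = (-1/4) - (1/4) = -1/2.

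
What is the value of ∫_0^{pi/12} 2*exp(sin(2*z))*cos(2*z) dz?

-1 + exp(1/2)

Let u = sin(2*z), so du = 2*cos(2*z) dz. When z = 0, u = 0; when z = pi/12, u = 1/2.
The integral becomes ∫ exp(u) du from 0 to 1/2, with antiderivative exp(u).
Back in z: F(z) = exp(sin(2*z)).
Then F(pi/12) - F(0) = (exp(1/2)) - (1) = -1 + exp(1/2).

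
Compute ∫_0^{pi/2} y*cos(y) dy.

-1 + pi/2

Integrate by parts once (u = y, dv = cos(y) dy).
An antiderivative is F(y) = y*sin(y) + cos(y).
Then F(pi/2) - F(0) = (pi/2) - (1) = -1 + pi/2.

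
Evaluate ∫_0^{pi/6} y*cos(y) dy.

-1 + pi/12 + sqrt(3)/2

Integrate by parts once (u = y, dv = cos(y) dy).
An antiderivative is F(y) = y*sin(y) + cos(y).
Then F(pi/6) - F(0) = (pi/12 + sqrt(3)/2) - (1) = -1 + pi/12 + sqrt(3)/2.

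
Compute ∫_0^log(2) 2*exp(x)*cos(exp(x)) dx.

-2*sin(1) + 2*sin(2)

Let u = exp(x), so du = exp(x) dx. When x = 0, u = 1; when x = log(2), u = 2.
The integral becomes 2·∫ cos(u) du from 1 to 2, with antiderivative 2*sin(u).
Back in x: F(x) = 2*sin(exp(x)).
Then F(log(2)) - F(0) = (2*sin(2)) - (2*sin(1)) = -2*sin(1) + 2*sin(2).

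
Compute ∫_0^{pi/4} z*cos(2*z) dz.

Integrate by parts once (u = z, dv = cos(2*z) dz).
An antiderivative is F(z) = z*sin(2*z)/2 + cos(2*z)/4.
Then F(pi/4) - F(0) = (pi/8) - (1/4) = -1/4 + pi/8.

-1/4 + pi/8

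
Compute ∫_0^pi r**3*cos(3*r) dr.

Integrate by parts 3 times (u = r^3, dv = cos(3*r) dr).
An antiderivative is F(r) = r**3*sin(3*r)/3 + r**2*cos(3*r)/3 - 2*r*sin(3*r)/9 - 2*cos(3*r)/27.
Then F(pi) - F(0) = (2/27 - pi**2/3) - (-2/27) = 4/27 - pi**2/3.

4/27 - pi**2/3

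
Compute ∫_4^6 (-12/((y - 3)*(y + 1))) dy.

-3*log(5) - 3*log(3) + 3*log(7)

Factor the denominator: y**2 - 2*y - 3 = (y + 1)(y - 3).
Partial fractions: -12/((y - 3)*(y + 1)) = 3/(y + 1) - 3/(y - 3).
An antiderivative is F(y) = -3*log(y - 3) + 3*log(y + 1).
Then F(6) - F(4) = (-3*log(3) + 3*log(7)) - (3*log(5)) = -3*log(5) - 3*log(3) + 3*log(7).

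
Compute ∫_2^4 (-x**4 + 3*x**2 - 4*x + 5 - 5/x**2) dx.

-3153/20

By the power rule, an antiderivative is F(x) = -x**5/5 + x**3 - 2*x**2 + 5*x + 5/x.
Then F(4) - F(2) = (-3031/20) - (61/10) = -3153/20.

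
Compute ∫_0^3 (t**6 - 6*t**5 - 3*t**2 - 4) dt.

-3189/7

By the power rule, an antiderivative is F(t) = t**7/7 - t**6 - t**3 - 4*t.
Then F(3) - F(0) = (-3189/7) - (0) = -3189/7.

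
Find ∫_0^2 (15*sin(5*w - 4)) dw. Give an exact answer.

Let u = 5*w - 4, so du = 5 dw. When w = 0, u = -4; when w = 2, u = 6.
The integral becomes 3·∫ sin(u) du from -4 to 6, with antiderivative -3*cos(u).
Back in w: F(w) = -3*cos(5*w - 4).
Then F(2) - F(0) = (-3*cos(6)) - (-3*cos(4)) = -3*cos(6) + 3*cos(4).

-3*cos(6) + 3*cos(4)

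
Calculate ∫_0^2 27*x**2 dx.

72

Let u = 3*x, so du = 3 dx. When x = 0, u = 0; when x = 2, u = 6.
The integral becomes ∫ u**2 du from 0 to 6, with antiderivative u**3/3.
Back in x: F(x) = 9*x**3.
Then F(2) - F(0) = (72) - (0) = 72.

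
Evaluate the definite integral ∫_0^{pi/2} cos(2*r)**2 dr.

pi/4

Use the identity cos^2(2*r) = (1 + cos(4*r))/2.
An antiderivative is F(r) = r/2 + sin(4*r)/8.
Then F(pi/2) - F(0) = (pi/4) - (0) = pi/4.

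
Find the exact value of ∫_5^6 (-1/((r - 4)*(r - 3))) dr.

Factor the denominator: r**2 - 7*r + 12 = (r - 3)(r - 4).
Partial fractions: -1/((r - 4)*(r - 3)) = 1/(r - 3) - 1/(r - 4).
An antiderivative is F(r) = -log(r - 4) + log(r - 3).
Then F(6) - F(5) = (log(3/2)) - (log(2)) = log(3/4).

log(3/4)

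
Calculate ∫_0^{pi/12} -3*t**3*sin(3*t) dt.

Integrate by parts 3 times (u = t^3, dv = -3*sin(3*t) dt).
An antiderivative is F(t) = t**3*cos(3*t) - t**2*sin(3*t) - 2*t*cos(3*t)/3 + 2*sin(3*t)/9.
Then F(pi/12) - F(0) = (sqrt(2)*(-96*pi - 12*pi**2 + pi**3 + 384)/3456) - (0) = sqrt(2)*(-96*pi - 12*pi**2 + pi**3 + 384)/3456.

sqrt(2)*(-96*pi - 12*pi**2 + pi**3 + 384)/3456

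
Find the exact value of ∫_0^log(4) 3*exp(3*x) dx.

Let u = exp(x), so du = exp(x) dx. When x = 0, u = 1; when x = log(4), u = 4.
The integral becomes 3·∫ u**2 du from 1 to 4, with antiderivative u**3.
Back in x: F(x) = exp(3*x).
Then F(log(4)) - F(0) = (64) - (1) = 63.

63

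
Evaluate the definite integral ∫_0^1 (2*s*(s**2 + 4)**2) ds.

Let u = s**2 + 4, so du = 2*s ds. When s = 0, u = 4; when s = 1, u = 5.
The integral becomes ∫ u**2 du from 4 to 5, with antiderivative u**3/3.
Back in s: F(s) = (s**2 + 4)**3/3.
Then F(1) - F(0) = (125/3) - (64/3) = 61/3.

61/3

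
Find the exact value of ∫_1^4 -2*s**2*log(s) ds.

14 - 256*log(2)/3

Integrate by parts once (u = ln s, dv = -2*s**2 ds).
An antiderivative is F(s) = -2*s**3*(3*log(s) - 1)/9.
Then F(4) - F(1) = (128/9 - 256*log(2)/3) - (2/9) = 14 - 256*log(2)/3.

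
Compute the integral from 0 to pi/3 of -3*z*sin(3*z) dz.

Integrate by parts once (u = z, dv = -3*sin(3*z) dz).
An antiderivative is F(z) = z*cos(3*z) - sin(3*z)/3.
Then F(pi/3) - F(0) = (-pi/3) - (0) = -pi/3.

-pi/3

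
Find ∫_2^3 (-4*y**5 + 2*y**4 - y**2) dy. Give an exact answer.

By the power rule, an antiderivative is F(y) = -2*y**6/3 + 2*y**5/5 - y**3/3.
Then F(3) - F(2) = (-1989/5) - (-488/15) = -5479/15.

-5479/15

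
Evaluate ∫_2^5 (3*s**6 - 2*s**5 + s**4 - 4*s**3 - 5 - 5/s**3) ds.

By the power rule, an antiderivative is F(s) = 3*s**7/7 - s**6/3 + s**5/5 - s**4 - 5*s + 5/(2*s**2).
Then F(5) - F(2) = (5932271/210) - (12221/840) = 7905621/280.

7905621/280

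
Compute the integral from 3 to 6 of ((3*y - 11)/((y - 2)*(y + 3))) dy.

log(81/64)

Factor the denominator: y**2 + y - 6 = (y + 3)(y - 2).
Partial fractions: (3*y - 11)/((y - 2)*(y + 3)) = 4/(y + 3) - 1/(y - 2).
An antiderivative is F(y) = -log(y - 2) + 4*log(y + 3).
Then F(6) - F(3) = (-2*log(2) + 8*log(3)) - (4*log(2) + 4*log(3)) = log(81/64).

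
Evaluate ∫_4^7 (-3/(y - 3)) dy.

-log(64)

An antiderivative is F(y) = -3*log(y - 3).
Then F(7) - F(4) = (-log(64)) - (0) = -log(64).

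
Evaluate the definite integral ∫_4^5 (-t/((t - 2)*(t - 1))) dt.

Factor the denominator: t**2 - 3*t + 2 = (t - 1)(t - 2).
Partial fractions: -t/((t - 2)*(t - 1)) = 1/(t - 1) - 2/(t - 2).
An antiderivative is F(t) = -2*log(t - 2) + log(t - 1).
Then F(5) - F(4) = (log(4/9)) - (log(3/4)) = log(16/27).

log(16/27)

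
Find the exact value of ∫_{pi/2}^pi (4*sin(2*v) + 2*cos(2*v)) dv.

An antiderivative is F(v) = sin(2*v) - 2*cos(2*v).
Then F(pi) - F(pi/2) = (-2) - (2) = -4.

-4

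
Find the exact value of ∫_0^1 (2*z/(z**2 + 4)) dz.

log(5/4)

Let u = z**2 + 4, so du = 2*z dz. When z = 0, u = 4; when z = 1, u = 5.
The integral becomes ∫ 1/u du from 4 to 5, with antiderivative log(u).
Back in z: F(z) = log(z**2 + 4).
Then F(1) - F(0) = (log(5)) - (log(4)) = log(5/4).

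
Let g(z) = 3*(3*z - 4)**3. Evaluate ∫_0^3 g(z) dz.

Let u = 3*z - 4, so du = 3 dz. When z = 0, u = -4; when z = 3, u = 5.
The integral becomes ∫ u**3 du from -4 to 5, with antiderivative u**4/4.
Back in z: F(z) = (3*z - 4)**4/4.
Then F(3) - F(0) = (625/4) - (64) = 369/4.

369/4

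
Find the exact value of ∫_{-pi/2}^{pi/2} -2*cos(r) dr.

An antiderivative is F(r) = -2*sin(r).
Then F(pi/2) - F(-pi/2) = (-2) - (2) = -4.

-4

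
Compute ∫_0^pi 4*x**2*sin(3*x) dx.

-16/27 + 4*pi**2/3

Integrate by parts twice (u = x^2, dv = 4*sin(3*x) dx).
An antiderivative is F(x) = -4*x**2*cos(3*x)/3 + 8*x*sin(3*x)/9 + 8*cos(3*x)/27.
Then F(pi) - F(0) = (-8/27 + 4*pi**2/3) - (8/27) = -16/27 + 4*pi**2/3.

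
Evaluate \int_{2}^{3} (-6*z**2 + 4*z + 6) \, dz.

By the power rule, an antiderivative is F(z) = -2*z**3 + 2*z**2 + 6*z.
Then F(3) - F(2) = (-18) - (4) = -22.

-22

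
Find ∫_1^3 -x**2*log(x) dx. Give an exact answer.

Integrate by parts once (u = ln x, dv = -x**2 dx).
An antiderivative is F(x) = -x**3*(3*log(x) - 1)/9.
Then F(3) - F(1) = (3 - 9*log(3)) - (1/9) = 26/9 - 9*log(3).

26/9 - 9*log(3)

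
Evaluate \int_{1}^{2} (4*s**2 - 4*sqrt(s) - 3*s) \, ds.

By the power rule, an antiderivative is F(s) = -8*s**(3/2)/3 + 4*s**3/3 - 3*s**2/2.
Then F(2) - F(1) = (14/3 - 16*sqrt(2)/3) - (-17/6) = 15/2 - 16*sqrt(2)/3.

15/2 - 16*sqrt(2)/3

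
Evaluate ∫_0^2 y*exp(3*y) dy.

1/9 + 5*exp(6)/9

Integrate by parts once (u = y, dv = exp(3*y) dy).
An antiderivative is F(y) = (3*y - 1)*exp(3*y)/9.
Then F(2) - F(0) = (5*exp(6)/9) - (-1/9) = 1/9 + 5*exp(6)/9.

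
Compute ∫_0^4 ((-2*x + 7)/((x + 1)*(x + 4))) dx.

Factor the denominator: x**2 + 5*x + 4 = (x + 4)(x + 1).
Partial fractions: (-2*x + 7)/((x + 1)*(x + 4)) = -5/(x + 4) + 3/(x + 1).
An antiderivative is F(x) = 3*log(x + 1) - 5*log(x + 4).
Then F(4) - F(0) = (-15*log(2) + 3*log(5)) - (-10*log(2)) = -5*log(2) + 3*log(5).

-5*log(2) + 3*log(5)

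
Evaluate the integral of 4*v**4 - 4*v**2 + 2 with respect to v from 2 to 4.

10844/15

By the power rule, an antiderivative is F(v) = 4*v**5/5 - 4*v**3/3 + 2*v.
Then F(4) - F(2) = (11128/15) - (284/15) = 10844/15.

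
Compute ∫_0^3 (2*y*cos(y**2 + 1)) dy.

Let u = y**2 + 1, so du = 2*y dy. When y = 0, u = 1; when y = 3, u = 10.
The integral becomes ∫ cos(u) du from 1 to 10, with antiderivative sin(u).
Back in y: F(y) = sin(y**2 + 1).
Then F(3) - F(0) = (sin(10)) - (sin(1)) = -sin(1) + sin(10).

-sin(1) + sin(10)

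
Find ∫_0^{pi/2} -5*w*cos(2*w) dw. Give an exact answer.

Integrate by parts once (u = w, dv = -5*cos(2*w) dw).
An antiderivative is F(w) = -5*w*sin(2*w)/2 - 5*cos(2*w)/4.
Then F(pi/2) - F(0) = (5/4) - (-5/4) = 5/2.

5/2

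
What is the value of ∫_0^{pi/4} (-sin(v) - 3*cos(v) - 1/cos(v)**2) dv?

-2 - sqrt(2)

An antiderivative is F(v) = -3*sin(v) + cos(v) - tan(v).
Then F(pi/4) - F(0) = (-sqrt(2) - 1) - (1) = -2 - sqrt(2).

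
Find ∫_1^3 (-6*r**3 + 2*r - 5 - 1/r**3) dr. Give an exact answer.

By the power rule, an antiderivative is F(r) = -3*r**4/2 + r**2 - 5*r + 1/(2*r**2).
Then F(3) - F(1) = (-1147/9) - (-5) = -1102/9.

-1102/9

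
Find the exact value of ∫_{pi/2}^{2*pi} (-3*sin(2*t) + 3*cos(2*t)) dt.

An antiderivative is F(t) = 3*sin(2*t)/2 + 3*cos(2*t)/2.
Then F(2*pi) - F(pi/2) = (3/2) - (-3/2) = 3.

3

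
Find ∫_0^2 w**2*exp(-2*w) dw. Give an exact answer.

(-13 + exp(4))*exp(-4)/4

Integrate by parts twice (u = w^2, dv = exp(-2*w) dw).
An antiderivative is F(w) = (-2*w**2 - 2*w - 1)*exp(-2*w)/4.
Then F(2) - F(0) = (-13*exp(-4)/4) - (-1/4) = (-13 + exp(4))*exp(-4)/4.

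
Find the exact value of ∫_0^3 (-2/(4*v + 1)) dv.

-log(13)/2

An antiderivative is F(v) = -log(4*v + 1)/2.
Then F(3) - F(0) = (-log(13)/2) - (0) = -log(13)/2.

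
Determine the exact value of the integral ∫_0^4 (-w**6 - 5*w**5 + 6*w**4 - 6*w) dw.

-480176/105

By the power rule, an antiderivative is F(w) = -w**7/7 - 5*w**6/6 + 6*w**5/5 - 3*w**2.
Then F(4) - F(0) = (-480176/105) - (0) = -480176/105.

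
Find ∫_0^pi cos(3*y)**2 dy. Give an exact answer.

Use the identity cos^2(3*y) = (1 + cos(6*y))/2.
An antiderivative is F(y) = y/2 + sin(6*y)/12.
Then F(pi) - F(0) = (pi/2) - (0) = pi/2.

pi/2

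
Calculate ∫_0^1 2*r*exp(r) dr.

Integrate by parts once (u = r, dv = 2*exp(r) dr).
An antiderivative is F(r) = (2*r - 2)*exp(r).
Then F(1) - F(0) = (0) - (-2) = 2.

2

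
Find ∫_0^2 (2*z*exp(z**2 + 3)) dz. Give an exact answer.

-exp(3) + exp(7)

Let u = z**2 + 3, so du = 2*z dz. When z = 0, u = 3; when z = 2, u = 7.
The integral becomes ∫ exp(u) du from 3 to 7, with antiderivative exp(u).
Back in z: F(z) = exp(z**2 + 3).
Then F(2) - F(0) = (exp(7)) - (exp(3)) = -exp(3) + exp(7).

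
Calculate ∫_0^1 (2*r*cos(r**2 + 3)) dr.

sin(4) - sin(3)

Let u = r**2 + 3, so du = 2*r dr. When r = 0, u = 3; when r = 1, u = 4.
The integral becomes ∫ cos(u) du from 3 to 4, with antiderivative sin(u).
Back in r: F(r) = sin(r**2 + 3).
Then F(1) - F(0) = (sin(4)) - (sin(3)) = sin(4) - sin(3).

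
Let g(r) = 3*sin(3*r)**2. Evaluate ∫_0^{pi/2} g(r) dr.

3*pi/4

Use the identity sin^2(3*r) = (1 - cos(6*r))/2.
An antiderivative is F(r) = 3*r/2 - sin(6*r)/4.
Then F(pi/2) - F(0) = (3*pi/4) - (0) = 3*pi/4.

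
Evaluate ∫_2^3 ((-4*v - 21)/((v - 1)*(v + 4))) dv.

-6*log(2) - log(3) + log(7)

Factor the denominator: v**2 + 3*v - 4 = (v + 4)(v - 1).
Partial fractions: (-4*v - 21)/((v - 1)*(v + 4)) = 1/(v + 4) - 5/(v - 1).
An antiderivative is F(v) = -5*log(v - 1) + log(v + 4).
Then F(3) - F(2) = (log(7/32)) - (log(6)) = -6*log(2) - log(3) + log(7).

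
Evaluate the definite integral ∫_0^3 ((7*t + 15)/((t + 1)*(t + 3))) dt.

Factor the denominator: t**2 + 4*t + 3 = (t + 3)(t + 1).
Partial fractions: (7*t + 15)/((t + 1)*(t + 3)) = 3/(t + 3) + 4/(t + 1).
An antiderivative is F(t) = 4*log(t + 1) + 3*log(t + 3).
Then F(3) - F(0) = (3*log(3) + 11*log(2)) - (log(27)) = 11*log(2).

11*log(2)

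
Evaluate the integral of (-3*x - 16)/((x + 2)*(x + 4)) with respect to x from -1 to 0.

-log(18)

Factor the denominator: x**2 + 6*x + 8 = (x + 4)(x + 2).
Partial fractions: (-3*x - 16)/((x + 2)*(x + 4)) = 2/(x + 4) - 5/(x + 2).
An antiderivative is F(x) = -5*log(x + 2) + 2*log(x + 4).
Then F(0) - F(-1) = (-log(2)) - (log(9)) = -log(18).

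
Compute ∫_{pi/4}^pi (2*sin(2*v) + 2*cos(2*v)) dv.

An antiderivative is F(v) = sin(2*v) - cos(2*v).
Then F(pi) - F(pi/4) = (-1) - (1) = -2.

-2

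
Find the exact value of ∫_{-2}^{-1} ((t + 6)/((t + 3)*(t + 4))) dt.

Factor the denominator: t**2 + 7*t + 12 = (t + 4)(t + 3).
Partial fractions: (t + 6)/((t + 3)*(t + 4)) = -2/(t + 4) + 3/(t + 3).
An antiderivative is F(t) = 3*log(t + 3) - 2*log(t + 4).
Then F(-1) - F(-2) = (log(8/9)) - (-log(4)) = log(32/9).

log(32/9)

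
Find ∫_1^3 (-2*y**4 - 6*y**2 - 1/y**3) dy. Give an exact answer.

By the power rule, an antiderivative is F(y) = -2*y**5/5 - 2*y**3 + 1/(2*y**2).
Then F(3) - F(1) = (-13603/90) - (-19/10) = -6716/45.

-6716/45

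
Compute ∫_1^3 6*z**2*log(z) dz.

-52/3 + 54*log(3)

Integrate by parts once (u = ln z, dv = 6*z**2 dz).
An antiderivative is F(z) = 2*z**3*(3*log(z) - 1)/3.
Then F(3) - F(1) = (-18 + 54*log(3)) - (-2/3) = -52/3 + 54*log(3).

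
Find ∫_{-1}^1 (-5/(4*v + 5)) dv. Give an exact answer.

-5*log(3)/2

An antiderivative is F(v) = -5*log(4*v + 5)/4.
Then F(1) - F(-1) = (-5*log(3)/2) - (0) = -5*log(3)/2.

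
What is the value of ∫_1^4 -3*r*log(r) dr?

Integrate by parts once (u = ln r, dv = -3*r dr).
An antiderivative is F(r) = -3*r**2*(2*log(r) - 1)/4.
Then F(4) - F(1) = (12 - 48*log(2)) - (3/4) = 45/4 - 48*log(2).

45/4 - 48*log(2)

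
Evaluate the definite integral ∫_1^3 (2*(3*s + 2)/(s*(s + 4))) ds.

Factor the denominator: s**2 + 4*s = (s + 4)s.
Partial fractions: 2*(3*s + 2)/(s*(s + 4)) = 5/(s + 4) + 1/s.
An antiderivative is F(s) = log(s) + 5*log(s + 4).
Then F(3) - F(1) = (log(3) + 5*log(7)) - (5*log(5)) = -5*log(5) + log(3) + 5*log(7).

-5*log(5) + log(3) + 5*log(7)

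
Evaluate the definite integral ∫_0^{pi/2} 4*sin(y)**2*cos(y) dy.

Let u = sin(y), so du = cos(y) dy. When y = 0, u = 0; when y = pi/2, u = 1.
The integral becomes 4·∫ u**2 du from 0 to 1, with antiderivative 4*u**3/3.
Back in y: F(y) = 4*sin(y)**3/3.
Then F(pi/2) - F(0) = (4/3) - (0) = 4/3.

4/3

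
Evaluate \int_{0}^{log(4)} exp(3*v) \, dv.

Let u = exp(v), so du = exp(v) dv. When v = 0, u = 1; when v = log(4), u = 4.
The integral becomes ∫ u**2 du from 1 to 4, with antiderivative u**3/3.
Back in v: F(v) = exp(3*v)/3.
Then F(log(4)) - F(0) = (64/3) - (1/3) = 21.

21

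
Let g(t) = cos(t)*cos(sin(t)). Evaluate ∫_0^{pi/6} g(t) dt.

Let u = sin(t), so du = cos(t) dt. When t = 0, u = 0; when t = pi/6, u = 1/2.
The integral becomes ∫ cos(u) du from 0 to 1/2, with antiderivative sin(u).
Back in t: F(t) = sin(sin(t)).
Then F(pi/6) - F(0) = (sin(1/2)) - (0) = sin(1/2).

sin(1/2)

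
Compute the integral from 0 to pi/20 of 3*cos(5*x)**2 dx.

3/20 + 3*pi/40

Use the identity cos^2(5*x) = (1 + cos(10*x))/2.
An antiderivative is F(x) = 3*x/2 + 3*sin(10*x)/20.
Then F(pi/20) - F(0) = (3/20 + 3*pi/40) - (0) = 3/20 + 3*pi/40.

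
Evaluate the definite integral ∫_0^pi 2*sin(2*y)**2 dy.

pi

Use the identity sin^2(2*y) = (1 - cos(4*y))/2.
An antiderivative is F(y) = y - sin(4*y)/4.
Then F(pi) - F(0) = (pi) - (0) = pi.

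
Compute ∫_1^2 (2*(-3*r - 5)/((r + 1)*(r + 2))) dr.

-log(9)

Factor the denominator: r**2 + 3*r + 2 = (r + 2)(r + 1).
Partial fractions: 2*(-3*r - 5)/((r + 1)*(r + 2)) = -2/(r + 2) - 4/(r + 1).
An antiderivative is F(r) = -4*log(r + 1) - 2*log(r + 2).
Then F(2) - F(1) = (-4*log(3) - 4*log(2)) - (-4*log(2) - 2*log(3)) = -log(9).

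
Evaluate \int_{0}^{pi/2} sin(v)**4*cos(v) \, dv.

Let u = sin(v), so du = cos(v) dv. When v = 0, u = 0; when v = pi/2, u = 1.
The integral becomes ∫ u**4 du from 0 to 1, with antiderivative u**5/5.
Back in v: F(v) = sin(v)**5/5.
Then F(pi/2) - F(0) = (1/5) - (0) = 1/5.

1/5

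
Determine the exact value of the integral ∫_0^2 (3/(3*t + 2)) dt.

An antiderivative is F(t) = log(3*t + 2).
Then F(2) - F(0) = (log(8)) - (log(2)) = log(4).

log(4)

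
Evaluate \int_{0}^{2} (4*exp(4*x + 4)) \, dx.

-exp(4) + exp(12)

Let u = 4*x + 4, so du = 4 dx. When x = 0, u = 4; when x = 2, u = 12.
The integral becomes ∫ exp(u) du from 4 to 12, with antiderivative exp(u).
Back in x: F(x) = exp(4*x + 4).
Then F(2) - F(0) = (exp(12)) - (exp(4)) = -exp(4) + exp(12).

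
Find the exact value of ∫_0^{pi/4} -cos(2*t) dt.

An antiderivative is F(t) = -sin(2*t)/2.
Then F(pi/4) - F(0) = (-1/2) - (0) = -1/2.

-1/2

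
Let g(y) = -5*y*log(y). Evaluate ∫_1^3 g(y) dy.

Integrate by parts once (u = ln y, dv = -5*y dy).
An antiderivative is F(y) = -5*y**2*(2*log(y) - 1)/4.
Then F(3) - F(1) = (45/4 - 45*log(3)/2) - (5/4) = 10 - 45*log(3)/2.

10 - 45*log(3)/2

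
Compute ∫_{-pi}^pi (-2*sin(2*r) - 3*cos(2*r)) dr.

0

An antiderivative is F(r) = -3*sin(2*r)/2 + cos(2*r).
Then F(pi) - F(-pi) = (1) - (1) = 0.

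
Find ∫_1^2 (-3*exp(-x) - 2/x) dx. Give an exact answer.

An antiderivative is F(x) = -2*log(x) + 3*exp(-x).
Then F(2) - F(1) = (-2*log(2) + 3*exp(-2)) - (3*exp(-1)) = -2*log(2) - 3*exp(-1) + 3*exp(-2).

-2*log(2) - 3*exp(-1) + 3*exp(-2)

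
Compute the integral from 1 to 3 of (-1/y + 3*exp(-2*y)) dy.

An antiderivative is F(y) = -log(y) - 3*exp(-2*y)/2.
Then F(3) - F(1) = (-log(3) - 3*exp(-6)/2) - (-3*exp(-2)/2) = -log(3) - 3*exp(-6)/2 + 3*exp(-2)/2.

-log(3) - 3*exp(-6)/2 + 3*exp(-2)/2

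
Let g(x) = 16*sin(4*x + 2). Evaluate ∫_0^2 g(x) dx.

4*cos(2) - 4*cos(10)

Let u = 4*x + 2, so du = 4 dx. When x = 0, u = 2; when x = 2, u = 10.
The integral becomes 4·∫ sin(u) du from 2 to 10, with antiderivative -4*cos(u).
Back in x: F(x) = -4*cos(4*x + 2).
Then F(2) - F(0) = (-4*cos(10)) - (-4*cos(2)) = 4*cos(2) - 4*cos(10).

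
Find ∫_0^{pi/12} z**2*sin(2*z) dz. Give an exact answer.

-1/4 - sqrt(3)*pi**2/576 + pi/48 + sqrt(3)/8

Integrate by parts twice (u = z^2, dv = sin(2*z) dz).
An antiderivative is F(z) = -z**2*cos(2*z)/2 + z*sin(2*z)/2 + cos(2*z)/4.
Then F(pi/12) - F(0) = (-sqrt(3)*pi**2/576 + pi/48 + sqrt(3)/8) - (1/4) = -1/4 - sqrt(3)*pi**2/576 + pi/48 + sqrt(3)/8.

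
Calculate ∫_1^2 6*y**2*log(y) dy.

-14/3 + 16*log(2)

Integrate by parts once (u = ln y, dv = 6*y**2 dy).
An antiderivative is F(y) = 2*y**3*(3*log(y) - 1)/3.
Then F(2) - F(1) = (-16/3 + 16*log(2)) - (-2/3) = -14/3 + 16*log(2).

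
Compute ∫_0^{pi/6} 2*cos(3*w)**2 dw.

Use the identity cos^2(3*w) = (1 + cos(6*w))/2.
An antiderivative is F(w) = w + sin(6*w)/6.
Then F(pi/6) - F(0) = (pi/6) - (0) = pi/6.

pi/6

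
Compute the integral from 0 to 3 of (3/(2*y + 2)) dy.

An antiderivative is F(y) = 3*log(2*y + 2)/2.
Then F(3) - F(0) = (9*log(2)/2) - (3*log(2)/2) = log(8).

log(8)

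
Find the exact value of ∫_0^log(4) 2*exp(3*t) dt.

Let u = exp(t), so du = exp(t) dt. When t = 0, u = 1; when t = log(4), u = 4.
The integral becomes 2·∫ u**2 du from 1 to 4, with antiderivative 2*u**3/3.
Back in t: F(t) = 2*exp(3*t)/3.
Then F(log(4)) - F(0) = (128/3) - (2/3) = 42.

42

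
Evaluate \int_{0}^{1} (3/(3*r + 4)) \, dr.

log(7/4)

Let u = 3*r + 4, so du = 3 dr. When r = 0, u = 4; when r = 1, u = 7.
The integral becomes ∫ 1/u du from 4 to 7, with antiderivative log(u).
Back in r: F(r) = log(3*r + 4).
Then F(1) - F(0) = (log(7)) - (log(4)) = log(7/4).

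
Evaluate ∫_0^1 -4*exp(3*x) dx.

An antiderivative is F(x) = -4*exp(3*x)/3.
Then F(1) - F(0) = (-4*exp(3)/3) - (-4/3) = 4/3 - 4*exp(3)/3.

4/3 - 4*exp(3)/3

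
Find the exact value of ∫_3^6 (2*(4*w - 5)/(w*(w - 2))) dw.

Factor the denominator: w**2 - 2*w = w(w - 2).
Partial fractions: 2*(4*w - 5)/(w*(w - 2)) = 5/w + 3/(w - 2).
An antiderivative is F(w) = 5*log(w) + 3*log(w - 2).
Then F(6) - F(3) = (5*log(3) + 11*log(2)) - (5*log(3)) = 11*log(2).

11*log(2)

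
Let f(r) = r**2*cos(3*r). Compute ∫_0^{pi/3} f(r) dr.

Integrate by parts twice (u = r^2, dv = cos(3*r) dr).
An antiderivative is F(r) = r**2*sin(3*r)/3 + 2*r*cos(3*r)/9 - 2*sin(3*r)/27.
Then F(pi/3) - F(0) = (-2*pi/27) - (0) = -2*pi/27.

-2*pi/27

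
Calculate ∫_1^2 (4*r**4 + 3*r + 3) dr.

By the power rule, an antiderivative is F(r) = 4*r**5/5 + 3*r**2/2 + 3*r.
Then F(2) - F(1) = (188/5) - (53/10) = 323/10.

323/10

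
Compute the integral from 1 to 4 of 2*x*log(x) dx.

-15/2 + 32*log(2)

Integrate by parts once (u = ln x, dv = 2*x dx).
An antiderivative is F(x) = x**2*(2*log(x) - 1)/2.
Then F(4) - F(1) = (-8 + 32*log(2)) - (-1/2) = -15/2 + 32*log(2).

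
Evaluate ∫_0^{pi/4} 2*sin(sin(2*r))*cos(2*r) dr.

1 - cos(1)

Let u = sin(2*r), so du = 2*cos(2*r) dr. When r = 0, u = 0; when r = pi/4, u = 1.
The integral becomes ∫ sin(u) du from 0 to 1, with antiderivative -cos(u).
Back in r: F(r) = -cos(sin(2*r)).
Then F(pi/4) - F(0) = (-cos(1)) - (-1) = 1 - cos(1).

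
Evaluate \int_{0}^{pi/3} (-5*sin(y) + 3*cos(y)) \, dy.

An antiderivative is F(y) = 3*sin(y) + 5*cos(y).
Then F(pi/3) - F(0) = (5/2 + 3*sqrt(3)/2) - (5) = -5/2 + 3*sqrt(3)/2.

-5/2 + 3*sqrt(3)/2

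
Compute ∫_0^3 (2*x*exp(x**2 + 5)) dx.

-exp(5) + exp(14)

Let u = x**2 + 5, so du = 2*x dx. When x = 0, u = 5; when x = 3, u = 14.
The integral becomes ∫ exp(u) du from 5 to 14, with antiderivative exp(u).
Back in x: F(x) = exp(x**2 + 5).
Then F(3) - F(0) = (exp(14)) - (exp(5)) = -exp(5) + exp(14).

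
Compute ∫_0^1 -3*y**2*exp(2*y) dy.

3/4 - 3*exp(2)/4

Integrate by parts twice (u = y^2, dv = -3*exp(2*y) dy).
An antiderivative is F(y) = (-6*y**2 + 6*y - 3)*exp(2*y)/4.
Then F(1) - F(0) = (-3*exp(2)/4) - (-3/4) = 3/4 - 3*exp(2)/4.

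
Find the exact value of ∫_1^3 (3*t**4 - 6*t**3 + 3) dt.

156/5

By the power rule, an antiderivative is F(t) = 3*t**5/5 - 3*t**4/2 + 3*t.
Then F(3) - F(1) = (333/10) - (21/10) = 156/5.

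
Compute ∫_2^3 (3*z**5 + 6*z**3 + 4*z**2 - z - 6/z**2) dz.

2711/6

By the power rule, an antiderivative is F(z) = z**6/2 + 3*z**4/2 + 4*z**3/3 - z**2/2 + 6/z.
Then F(3) - F(2) = (1039/2) - (203/3) = 2711/6.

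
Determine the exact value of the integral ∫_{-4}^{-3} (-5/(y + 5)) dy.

An antiderivative is F(y) = -5*log(y + 5).
Then F(-3) - F(-4) = (-log(32)) - (0) = -log(32).

-log(32)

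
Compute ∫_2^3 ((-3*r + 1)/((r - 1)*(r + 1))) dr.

Factor the denominator: r**2 - 1 = (r + 1)(r - 1).
Partial fractions: (-3*r + 1)/((r - 1)*(r + 1)) = -2/(r + 1) - 1/(r - 1).
An antiderivative is F(r) = -log(r - 1) - 2*log(r + 1).
Then F(3) - F(2) = (-log(32)) - (-log(9)) = log(9/32).

log(9/32)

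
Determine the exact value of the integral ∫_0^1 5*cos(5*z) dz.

Let u = 5*z, so du = 5 dz. When z = 0, u = 0; when z = 1, u = 5.
The integral becomes ∫ cos(u) du from 0 to 5, with antiderivative sin(u).
Back in z: F(z) = sin(5*z).
Then F(1) - F(0) = (sin(5)) - (0) = sin(5).

sin(5)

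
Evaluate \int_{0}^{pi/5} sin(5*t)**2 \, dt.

Use the identity sin^2(5*t) = (1 - cos(10*t))/2.
An antiderivative is F(t) = t/2 - sin(10*t)/20.
Then F(pi/5) - F(0) = (pi/10) - (0) = pi/10.

pi/10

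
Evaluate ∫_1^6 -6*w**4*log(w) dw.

1866 - 46656*log(6)/5

Integrate by parts once (u = ln w, dv = -6*w**4 dw).
An antiderivative is F(w) = -6*w**5*(5*log(w) - 1)/25.
Then F(6) - F(1) = (46656/25 - 46656*log(6)/5) - (6/25) = 1866 - 46656*log(6)/5.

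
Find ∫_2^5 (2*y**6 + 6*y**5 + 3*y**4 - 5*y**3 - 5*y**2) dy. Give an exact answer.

By the power rule, an antiderivative is F(y) = 2*y**7/7 + y**6 + 3*y**5/5 - 5*y**4/4 - 5*y**3/3.
Then F(5) - F(2) = (3261875/84) - (9076/105) = 5424357/140.

5424357/140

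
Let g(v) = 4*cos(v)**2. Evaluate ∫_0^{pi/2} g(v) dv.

pi

Use the identity cos^2(v) = (1 + cos(2*v))/2.
An antiderivative is F(v) = 2*v + sin(2*v).
Then F(pi/2) - F(0) = (pi) - (0) = pi.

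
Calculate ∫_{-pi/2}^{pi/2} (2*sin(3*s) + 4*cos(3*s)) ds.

An antiderivative is F(s) = 4*sin(3*s)/3 - 2*cos(3*s)/3.
Then F(pi/2) - F(-pi/2) = (-4/3) - (4/3) = -8/3.

-8/3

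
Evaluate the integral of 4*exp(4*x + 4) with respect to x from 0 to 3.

Let u = 4*x + 4, so du = 4 dx. When x = 0, u = 4; when x = 3, u = 16.
The integral becomes ∫ exp(u) du from 4 to 16, with antiderivative exp(u).
Back in x: F(x) = exp(4*x + 4).
Then F(3) - F(0) = (exp(16)) - (exp(4)) = -exp(4) + exp(16).

-exp(4) + exp(16)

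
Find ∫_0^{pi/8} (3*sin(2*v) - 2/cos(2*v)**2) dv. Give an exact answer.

An antiderivative is F(v) = -3*cos(2*v)/2 - tan(2*v).
Then F(pi/8) - F(0) = (-3*sqrt(2)/4 - 1) - (-3/2) = 1/2 - 3*sqrt(2)/4.

1/2 - 3*sqrt(2)/4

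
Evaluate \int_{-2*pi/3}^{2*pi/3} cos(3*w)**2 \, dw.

Use the identity cos^2(3*w) = (1 + cos(6*w))/2.
An antiderivative is F(w) = w/2 + sin(6*w)/12.
Then F(2*pi/3) - F(-2*pi/3) = (pi/3) - (-pi/3) = 2*pi/3.

2*pi/3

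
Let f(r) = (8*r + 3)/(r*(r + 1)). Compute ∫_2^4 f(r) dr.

-5*log(3) + 3*log(2) + 5*log(5)

Factor the denominator: r**2 + r = (r + 1)r.
Partial fractions: (8*r + 3)/(r*(r + 1)) = 5/(r + 1) + 3/r.
An antiderivative is F(r) = 3*log(r) + 5*log(r + 1).
Then F(4) - F(2) = (6*log(2) + 5*log(5)) - (3*log(2) + 5*log(3)) = -5*log(3) + 3*log(2) + 5*log(5).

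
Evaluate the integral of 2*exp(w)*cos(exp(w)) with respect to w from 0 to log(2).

-2*sin(1) + 2*sin(2)

Let u = exp(w), so du = exp(w) dw. When w = 0, u = 1; when w = log(2), u = 2.
The integral becomes 2·∫ cos(u) du from 1 to 2, with antiderivative 2*sin(u).
Back in w: F(w) = 2*sin(exp(w)).
Then F(log(2)) - F(0) = (2*sin(2)) - (2*sin(1)) = -2*sin(1) + 2*sin(2).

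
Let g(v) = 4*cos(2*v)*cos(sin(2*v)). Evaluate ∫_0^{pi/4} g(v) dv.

2*sin(1)

Let u = sin(2*v), so du = 2*cos(2*v) dv. When v = 0, u = 0; when v = pi/4, u = 1.
The integral becomes 2·∫ cos(u) du from 0 to 1, with antiderivative 2*sin(u).
Back in v: F(v) = 2*sin(sin(2*v)).
Then F(pi/4) - F(0) = (2*sin(1)) - (0) = 2*sin(1).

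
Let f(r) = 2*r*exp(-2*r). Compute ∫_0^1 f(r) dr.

Integrate by parts once (u = r, dv = 2*exp(-2*r) dr).
An antiderivative is F(r) = (-2*r - 1)*exp(-2*r)/2.
Then F(1) - F(0) = (-3*exp(-2)/2) - (-1/2) = (-3 + exp(2))*exp(-2)/2.

(-3 + exp(2))*exp(-2)/2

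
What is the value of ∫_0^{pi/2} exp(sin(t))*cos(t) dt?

Let u = sin(t), so du = cos(t) dt. When t = 0, u = 0; when t = pi/2, u = 1.
The integral becomes ∫ exp(u) du from 0 to 1, with antiderivative exp(u).
Back in t: F(t) = exp(sin(t)).
Then F(pi/2) - F(0) = (E) - (1) = -1 + E.

-1 + E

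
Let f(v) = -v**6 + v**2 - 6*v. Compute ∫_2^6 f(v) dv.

By the power rule, an antiderivative is F(v) = -v**7/7 + v**3/3 - 3*v**2.
Then F(6) - F(2) = (-280188/7) - (-580/21) = -839984/21.

-839984/21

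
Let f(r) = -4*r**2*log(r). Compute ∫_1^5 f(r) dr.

Integrate by parts once (u = ln r, dv = -4*r**2 dr).
An antiderivative is F(r) = -4*r**3*(3*log(r) - 1)/9.
Then F(5) - F(1) = (500/9 - 500*log(5)/3) - (4/9) = 496/9 - 500*log(5)/3.

496/9 - 500*log(5)/3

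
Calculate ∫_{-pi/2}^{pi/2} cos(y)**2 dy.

Use the identity cos^2(y) = (1 + cos(2*y))/2.
An antiderivative is F(y) = y/2 + sin(2*y)/4.
Then F(pi/2) - F(-pi/2) = (pi/4) - (-pi/4) = pi/2.

pi/2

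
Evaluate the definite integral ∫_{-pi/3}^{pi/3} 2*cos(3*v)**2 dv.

2*pi/3

Use the identity cos^2(3*v) = (1 + cos(6*v))/2.
An antiderivative is F(v) = v + sin(6*v)/6.
Then F(pi/3) - F(-pi/3) = (pi/3) - (-pi/3) = 2*pi/3.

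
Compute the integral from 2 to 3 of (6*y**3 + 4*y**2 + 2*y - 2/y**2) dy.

By the power rule, an antiderivative is F(y) = 3*y**4/2 + 4*y**3/3 + y**2 + 2/y.
Then F(3) - F(2) = (1003/6) - (119/3) = 255/2.

255/2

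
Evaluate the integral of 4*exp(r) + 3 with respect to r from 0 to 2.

An antiderivative is F(r) = 3*r + 4*exp(r).
Then F(2) - F(0) = (6 + 4*exp(2)) - (4) = 2 + 4*exp(2).

2 + 4*exp(2)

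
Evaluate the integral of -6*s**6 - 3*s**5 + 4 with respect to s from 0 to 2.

-936/7

By the power rule, an antiderivative is F(s) = -6*s**7/7 - s**6/2 + 4*s.
Then F(2) - F(0) = (-936/7) - (0) = -936/7.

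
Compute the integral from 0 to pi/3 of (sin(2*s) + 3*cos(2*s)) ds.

3/4 + 3*sqrt(3)/4

An antiderivative is F(s) = 3*sin(2*s)/2 - cos(2*s)/2.
Then F(pi/3) - F(0) = (1/4 + 3*sqrt(3)/4) - (-1/2) = 3/4 + 3*sqrt(3)/4.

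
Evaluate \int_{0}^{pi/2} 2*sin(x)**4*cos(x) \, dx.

Let u = sin(x), so du = cos(x) dx. When x = 0, u = 0; when x = pi/2, u = 1.
The integral becomes 2·∫ u**4 du from 0 to 1, with antiderivative 2*u**5/5.
Back in x: F(x) = 2*sin(x)**5/5.
Then F(pi/2) - F(0) = (2/5) - (0) = 2/5.

2/5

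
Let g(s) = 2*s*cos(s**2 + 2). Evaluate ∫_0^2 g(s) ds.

-sin(2) + sin(6)

Let u = s**2 + 2, so du = 2*s ds. When s = 0, u = 2; when s = 2, u = 6.
The integral becomes ∫ cos(u) du from 2 to 6, with antiderivative sin(u).
Back in s: F(s) = sin(s**2 + 2).
Then F(2) - F(0) = (sin(6)) - (sin(2)) = -sin(2) + sin(6).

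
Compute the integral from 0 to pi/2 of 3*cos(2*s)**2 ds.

Use the identity cos^2(2*s) = (1 + cos(4*s))/2.
An antiderivative is F(s) = 3*s/2 + 3*sin(4*s)/8.
Then F(pi/2) - F(0) = (3*pi/4) - (0) = 3*pi/4.

3*pi/4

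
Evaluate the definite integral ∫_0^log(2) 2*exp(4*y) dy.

Let u = exp(y), so du = exp(y) dy. When y = 0, u = 1; when y = log(2), u = 2.
The integral becomes 2·∫ u**3 du from 1 to 2, with antiderivative u**4/2.
Back in y: F(y) = exp(4*y)/2.
Then F(log(2)) - F(0) = (8) - (1/2) = 15/2.

15/2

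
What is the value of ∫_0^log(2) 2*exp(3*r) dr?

Let u = exp(r), so du = exp(r) dr. When r = 0, u = 1; when r = log(2), u = 2.
The integral becomes 2·∫ u**2 du from 1 to 2, with antiderivative 2*u**3/3.
Back in r: F(r) = 2*exp(3*r)/3.
Then F(log(2)) - F(0) = (16/3) - (2/3) = 14/3.

14/3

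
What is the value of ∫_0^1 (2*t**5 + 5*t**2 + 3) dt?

By the power rule, an antiderivative is F(t) = t**6/3 + 5*t**3/3 + 3*t.
Then F(1) - F(0) = (5) - (0) = 5.

5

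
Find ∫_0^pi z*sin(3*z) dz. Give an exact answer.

pi/3

Integrate by parts once (u = z, dv = sin(3*z) dz).
An antiderivative is F(z) = -z*cos(3*z)/3 + sin(3*z)/9.
Then F(pi) - F(0) = (pi/3) - (0) = pi/3.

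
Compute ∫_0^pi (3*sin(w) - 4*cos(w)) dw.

An antiderivative is F(w) = -4*sin(w) - 3*cos(w).
Then F(pi) - F(0) = (3) - (-3) = 6.

6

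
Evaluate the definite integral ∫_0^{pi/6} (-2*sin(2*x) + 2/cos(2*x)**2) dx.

-1/2 + sqrt(3)

An antiderivative is F(x) = cos(2*x) + tan(2*x).
Then F(pi/6) - F(0) = (1/2 + sqrt(3)) - (1) = -1/2 + sqrt(3).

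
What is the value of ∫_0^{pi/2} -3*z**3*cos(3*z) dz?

Integrate by parts 3 times (u = z^3, dv = -3*cos(3*z) dz).
An antiderivative is F(z) = -z**3*sin(3*z) - z**2*cos(3*z) + 2*z*sin(3*z)/3 + 2*cos(3*z)/9.
Then F(pi/2) - F(0) = (-pi/3 + pi**3/8) - (2/9) = -pi/3 - 2/9 + pi**3/8.

-pi/3 - 2/9 + pi**3/8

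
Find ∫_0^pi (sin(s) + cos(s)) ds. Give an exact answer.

2

An antiderivative is F(s) = sin(s) - cos(s).
Then F(pi) - F(0) = (1) - (-1) = 2.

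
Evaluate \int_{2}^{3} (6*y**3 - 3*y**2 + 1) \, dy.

159/2

By the power rule, an antiderivative is F(y) = 3*y**4/2 - y**3 + y.
Then F(3) - F(2) = (195/2) - (18) = 159/2.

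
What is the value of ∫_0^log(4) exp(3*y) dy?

Let u = exp(y), so du = exp(y) dy. When y = 0, u = 1; when y = log(4), u = 4.
The integral becomes ∫ u**2 du from 1 to 4, with antiderivative u**3/3.
Back in y: F(y) = exp(3*y)/3.
Then F(log(4)) - F(0) = (64/3) - (1/3) = 21.

21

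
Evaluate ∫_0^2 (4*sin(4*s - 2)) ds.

Let u = 4*s - 2, so du = 4 ds. When s = 0, u = -2; when s = 2, u = 6.
The integral becomes ∫ sin(u) du from -2 to 6, with antiderivative -cos(u).
Back in s: F(s) = -cos(4*s - 2).
Then F(2) - F(0) = (-cos(6)) - (-cos(2)) = -cos(6) + cos(2).

-cos(6) + cos(2)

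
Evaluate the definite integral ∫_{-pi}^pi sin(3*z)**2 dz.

Use the identity sin^2(3*z) = (1 - cos(6*z))/2.
An antiderivative is F(z) = z/2 - sin(6*z)/12.
Then F(pi) - F(-pi) = (pi/2) - (-pi/2) = pi.

pi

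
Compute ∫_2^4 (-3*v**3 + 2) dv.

-176

By the power rule, an antiderivative is F(v) = -3*v**4/4 + 2*v.
Then F(4) - F(2) = (-184) - (-8) = -176.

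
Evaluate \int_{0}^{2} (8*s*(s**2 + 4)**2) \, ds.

Let u = s**2 + 4, so du = 2*s ds. When s = 0, u = 4; when s = 2, u = 8.
The integral becomes 4·∫ u**2 du from 4 to 8, with antiderivative 4*u**3/3.
Back in s: F(s) = 4*(s**2 + 4)**3/3.
Then F(2) - F(0) = (2048/3) - (256/3) = 1792/3.

1792/3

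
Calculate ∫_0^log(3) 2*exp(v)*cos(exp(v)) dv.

Let u = exp(v), so du = exp(v) dv. When v = 0, u = 1; when v = log(3), u = 3.
The integral becomes 2·∫ cos(u) du from 1 to 3, with antiderivative 2*sin(u).
Back in v: F(v) = 2*sin(exp(v)).
Then F(log(3)) - F(0) = (2*sin(3)) - (2*sin(1)) = -2*sin(1) + 2*sin(3).

-2*sin(1) + 2*sin(3)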